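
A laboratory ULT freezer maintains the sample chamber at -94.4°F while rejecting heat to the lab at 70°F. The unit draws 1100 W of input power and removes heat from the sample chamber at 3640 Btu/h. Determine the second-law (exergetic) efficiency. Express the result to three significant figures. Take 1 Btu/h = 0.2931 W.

Converting, Q̇_C = 3640 Btu/h = 1067 W, so COP_actual = Q̇_C/Ẇ = 1067/1100 = 0.9699.
In absolute terms T_C = 202.93 K and T_H = 294.26 K, so ΔT = 91.33 K.
COP_Carnot = T_C/ΔT = 202.93/91.33 = 2.222.
η_II = COP_actual/COP_Carnot = 0.9699/2.222 = 0.4365.

0.437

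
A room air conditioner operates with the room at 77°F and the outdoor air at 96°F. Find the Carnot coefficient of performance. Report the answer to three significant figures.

28.2

In absolute terms T_C = 298.15 K and T_H = 308.71 K, so ΔT = 10.56 K.
For a reversible cycle, COP_Carnot = T_C/ΔT = 298.15/10.56 = 28.25.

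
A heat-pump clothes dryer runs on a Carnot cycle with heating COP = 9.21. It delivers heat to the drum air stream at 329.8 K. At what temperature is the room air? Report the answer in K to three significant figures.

294 K

COP_HP = T_H/(T_H − T_C) gives T_H − T_C = T_H/COP.
With T_H = 329.80 K, T_C = 329.80 × (1 − 1/9.21) = 293.99 K.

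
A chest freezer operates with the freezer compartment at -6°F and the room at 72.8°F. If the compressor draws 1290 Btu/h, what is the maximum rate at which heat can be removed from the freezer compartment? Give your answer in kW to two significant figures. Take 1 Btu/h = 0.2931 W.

2.2 kW

In absolute terms T_C = 252.04 K and T_H = 295.82 K, so ΔT = 43.78 K.
COP_Carnot = T_C/ΔT = 252.04/43.78 = 5.757.
Q̇_max = COP_Carnot × Ẇ = 5.757 × 1290 Btu/h = 7427 Btu/h = 2.177 kW.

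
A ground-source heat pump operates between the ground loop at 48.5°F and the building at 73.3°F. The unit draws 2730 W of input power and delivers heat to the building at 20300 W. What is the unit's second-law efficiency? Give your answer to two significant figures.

0.35

COP_actual = Q̇_H/Ẇ = 20300/2730 = 7.436.
In absolute terms T_C = 282.32 K and T_H = 296.09 K, so ΔT = 13.78 K.
COP_Carnot = T_H/ΔT = 296.09/13.78 = 21.49.
η_II = COP_actual/COP_Carnot = 7.436/21.49 = 0.3460.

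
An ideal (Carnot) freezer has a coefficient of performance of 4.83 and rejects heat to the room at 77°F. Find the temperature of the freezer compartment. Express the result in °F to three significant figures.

-15.1 °F

For a Carnot refrigerator COP_R = T_C/(T_H − T_C), so T_C = COP·T_H/(1 + COP).
With T_H = 298.15 K, T_C = 4.83 × 298.15/5.830 = 247.01 K.
Converting, 247.01 K = -15.05°F.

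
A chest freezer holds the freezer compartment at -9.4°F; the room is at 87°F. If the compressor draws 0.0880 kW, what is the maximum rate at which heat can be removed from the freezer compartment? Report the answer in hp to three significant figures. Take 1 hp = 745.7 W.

0.551 hp

In absolute terms T_C = 250.15 K and T_H = 303.71 K, so ΔT = 53.56 K.
COP_Carnot = T_C/ΔT = 250.15/53.56 = 4.671.
Q̇_max = COP_Carnot × Ẇ = 4.671 × 0.08800 kW = 0.4110 kW = 0.5512 hp.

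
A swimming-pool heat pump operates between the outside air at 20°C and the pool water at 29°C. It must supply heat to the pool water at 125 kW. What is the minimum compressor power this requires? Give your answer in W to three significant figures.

In absolute terms T_C = 293.15 K and T_H = 302.15 K, so ΔT = 9.000 K.
COP_Carnot = T_H/ΔT = 302.15/9.000 = 33.57.
Ẇ_min = Q̇/COP_Carnot = 125.0/33.57 = 3.723 kW = 3723 W.

3720 W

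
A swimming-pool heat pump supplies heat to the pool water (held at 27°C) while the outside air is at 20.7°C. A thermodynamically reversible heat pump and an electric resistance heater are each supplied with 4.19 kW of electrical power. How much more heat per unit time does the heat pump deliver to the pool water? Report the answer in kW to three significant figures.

195 kW

In absolute terms T_C = 293.85 K and T_H = 300.15 K, so ΔT = 6.300 K.
COP_Carnot = T_H/ΔT = 300.15/6.300 = 47.64.
The heat pump delivers Q̇_H = COP × Ẇ = 199.6 kW; the resistance heater delivers Ẇ = 4.190 kW.
Extra = (COP − 1)·Ẇ = 195.4 kW.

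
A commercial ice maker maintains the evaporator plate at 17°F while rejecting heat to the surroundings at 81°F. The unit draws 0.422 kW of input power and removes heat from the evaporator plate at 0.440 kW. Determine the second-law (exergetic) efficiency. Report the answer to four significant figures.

COP_actual = Q̇_C/Ẇ = 0.4400/0.4220 = 1.043.
In absolute terms T_C = 264.82 K and T_H = 300.37 K, so ΔT = 35.56 K.
COP_Carnot = T_C/ΔT = 264.82/35.56 = 7.448.
η_II = COP_actual/COP_Carnot = 1.043/7.448 = 0.1400.

0.1400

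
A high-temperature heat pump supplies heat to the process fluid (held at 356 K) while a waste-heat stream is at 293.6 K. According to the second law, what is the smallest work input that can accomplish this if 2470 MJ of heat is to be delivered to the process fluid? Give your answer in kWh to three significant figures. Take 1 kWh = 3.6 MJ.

The reservoir spacing is ΔT = 356 − 293.6 = 62.40 K.
The reversible limit is COP_HP = T_H/ΔT = 5.705, so W_min = Q_H/COP = Q_H·ΔT/T_H.
W_min = 2470 × 62.40/356.00 = 432.9 MJ = 120.3 kWh.

120 kWh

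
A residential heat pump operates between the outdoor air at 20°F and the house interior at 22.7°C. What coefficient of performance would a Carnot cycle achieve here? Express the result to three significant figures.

In absolute terms T_C = 266.48 K and T_H = 295.85 K, so ΔT = 29.37 K.
For a reversible cycle, COP_Carnot = T_H/ΔT = 295.85/29.37 = 10.07.

10.1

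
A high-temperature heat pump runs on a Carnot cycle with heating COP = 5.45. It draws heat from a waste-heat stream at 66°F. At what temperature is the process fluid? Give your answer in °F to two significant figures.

COP_HP = T_H/(T_H − T_C) rearranges to T_H = COP·T_C/(COP − 1).
With T_C = 292.04 K, T_H = 5.45 × 292.04/4.450 = 357.67 K.
Converting, 357.67 K = 184.13°F.

180 °F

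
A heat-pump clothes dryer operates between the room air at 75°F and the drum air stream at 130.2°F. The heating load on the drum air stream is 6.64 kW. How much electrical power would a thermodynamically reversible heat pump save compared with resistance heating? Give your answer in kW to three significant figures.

6.02 kW

In absolute terms T_C = 297.04 K and T_H = 327.71 K, so ΔT = 30.67 K.
COP_Carnot = T_H/ΔT = 327.71/30.67 = 10.69.
Resistance heating needs Ẇ_res = Q̇_H = 6.640 kW; the reversible heat pump needs only Ẇ_hp = Q̇_H/COP = 0.6214 kW.
Saving = 6.640 − 0.6214 = 6.019 kW.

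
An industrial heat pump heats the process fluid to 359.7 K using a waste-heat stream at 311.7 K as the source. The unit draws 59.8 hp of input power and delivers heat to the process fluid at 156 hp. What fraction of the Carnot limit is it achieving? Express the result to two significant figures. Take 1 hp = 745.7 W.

0.35

COP_actual = Q̇_H/Ẇ = 156.0/59.80 = 2.609.
The reservoir spacing is ΔT = 359.7 − 311.7 = 48.00 K.
COP_Carnot = T_H/ΔT = 359.70/48.00 = 7.494.
η_II = COP_actual/COP_Carnot = 2.609/7.494 = 0.3481.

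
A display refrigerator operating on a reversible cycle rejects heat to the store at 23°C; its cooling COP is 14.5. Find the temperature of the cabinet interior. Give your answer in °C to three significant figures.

For a Carnot refrigerator COP_R = T_C/(T_H − T_C), so T_C = COP·T_H/(1 + COP).
With T_H = 296.15 K, T_C = 14.5 × 296.15/15.50 = 277.04 K.
Converting, 277.04 K = 3.89°C.

3.89 °C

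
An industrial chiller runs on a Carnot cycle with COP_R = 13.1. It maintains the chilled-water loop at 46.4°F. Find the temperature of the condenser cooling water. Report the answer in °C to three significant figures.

29.5 °C

COP_R = T_C/(T_H − T_C) gives T_H − T_C = T_C/COP.
With T_C = 281.15 K, T_H = 281.15 × (1 + 1/13.1) = 302.61 K.
Converting, 302.61 K = 29.46°C.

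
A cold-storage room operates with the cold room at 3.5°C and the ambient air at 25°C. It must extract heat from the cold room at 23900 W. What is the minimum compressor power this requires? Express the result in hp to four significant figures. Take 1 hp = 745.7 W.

In absolute terms T_C = 276.65 K and T_H = 298.15 K, so ΔT = 21.50 K.
COP_Carnot = T_C/ΔT = 276.65/21.50 = 12.87.
Ẇ_min = Q̇/COP_Carnot = 23900/12.87 = 1857 W = 2.491 hp.

2.491 hp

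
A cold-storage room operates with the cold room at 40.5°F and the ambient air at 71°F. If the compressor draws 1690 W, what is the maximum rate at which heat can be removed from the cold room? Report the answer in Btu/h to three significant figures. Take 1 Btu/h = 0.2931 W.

94600 Btu/h

In absolute terms T_C = 277.87 K and T_H = 294.82 K, so ΔT = 16.94 K.
COP_Carnot = T_C/ΔT = 277.87/16.94 = 16.40.
Q̇_max = COP_Carnot × Ẇ = 16.40 × 1690 W = 27710 W = 94560 Btu/h.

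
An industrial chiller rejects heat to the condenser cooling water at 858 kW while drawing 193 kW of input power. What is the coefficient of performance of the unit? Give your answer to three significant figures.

The first law gives Q̇_H = Q̇_C + Ẇ, so the three rates are Q̇_C = 665.0, Q̇_H = 858.0, Ẇ = 193.0 kW.
COP_R = Q̇_C/Ẇ = 665.0/193.0 = 3.446.

3.45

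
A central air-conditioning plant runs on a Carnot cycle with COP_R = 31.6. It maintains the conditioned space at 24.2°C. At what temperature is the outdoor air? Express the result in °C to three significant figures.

33.6 °C

COP_R = T_C/(T_H − T_C) gives T_H − T_C = T_C/COP.
With T_C = 297.35 K, T_H = 297.35 × (1 + 1/31.6) = 306.76 K.
Converting, 306.76 K = 33.61°C.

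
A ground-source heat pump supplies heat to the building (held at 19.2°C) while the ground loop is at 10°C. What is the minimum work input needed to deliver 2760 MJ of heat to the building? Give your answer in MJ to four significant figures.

In absolute terms T_C = 283.15 K and T_H = 292.35 K, so ΔT = 9.200 K.
The reversible limit is COP_HP = T_H/ΔT = 31.78, so W_min = Q_H/COP = Q_H·ΔT/T_H.
W_min = 2760 × 9.200/292.35 = 86.85 MJ.

86.85 MJ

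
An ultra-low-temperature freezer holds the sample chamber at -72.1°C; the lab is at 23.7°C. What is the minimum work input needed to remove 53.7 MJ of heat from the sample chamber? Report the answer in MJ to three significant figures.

In absolute terms T_C = 201.05 K and T_H = 296.85 K, so ΔT = 95.80 K.
The reversible limit is COP_R = T_C/ΔT = 2.099, so W_min = Q_C/COP = Q_C·ΔT/T_C.
W_min = 53.70 × 95.80/201.05 = 25.59 MJ.

25.6 MJ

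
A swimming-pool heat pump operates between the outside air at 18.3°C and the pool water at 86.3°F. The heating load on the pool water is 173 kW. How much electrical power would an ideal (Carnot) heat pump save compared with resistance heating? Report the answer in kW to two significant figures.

170 kW

In absolute terms T_C = 291.45 K and T_H = 303.32 K, so ΔT = 11.87 K.
COP_Carnot = T_H/ΔT = 303.32/11.87 = 25.56.
Resistance heating needs Ẇ_res = Q̇_H = 173.0 kW; the reversible heat pump needs only Ẇ_hp = Q̇_H/COP = 6.768 kW.
Saving = 173.0 − 6.768 = 166.2 kW.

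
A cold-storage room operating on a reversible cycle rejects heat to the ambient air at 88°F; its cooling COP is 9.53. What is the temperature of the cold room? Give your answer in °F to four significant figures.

35.99 °F

For a Carnot refrigerator COP_R = T_C/(T_H − T_C), so T_C = COP·T_H/(1 + COP).
With T_H = 304.26 K, T_C = 9.53 × 304.26/10.53 = 275.37 K.
Converting, 275.37 K = 35.99°F.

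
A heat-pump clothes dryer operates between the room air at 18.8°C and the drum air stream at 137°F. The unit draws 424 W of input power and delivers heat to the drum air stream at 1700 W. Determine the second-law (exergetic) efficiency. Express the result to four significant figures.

COP_actual = Q̇_H/Ẇ = 1700/424.0 = 4.009.
In absolute terms T_C = 291.95 K and T_H = 331.48 K, so ΔT = 39.53 K.
COP_Carnot = T_H/ΔT = 331.48/39.53 = 8.385.
η_II = COP_actual/COP_Carnot = 4.009/8.385 = 0.4782.

0.4782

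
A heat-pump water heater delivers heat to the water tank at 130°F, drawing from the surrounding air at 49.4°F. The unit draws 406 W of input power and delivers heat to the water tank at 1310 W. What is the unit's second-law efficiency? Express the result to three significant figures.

0.441

COP_actual = Q̇_H/Ẇ = 1310/406.0 = 3.227.
In absolute terms T_C = 282.82 K and T_H = 327.59 K, so ΔT = 44.78 K.
COP_Carnot = T_H/ΔT = 327.59/44.78 = 7.316.
η_II = COP_actual/COP_Carnot = 3.227/7.316 = 0.4410.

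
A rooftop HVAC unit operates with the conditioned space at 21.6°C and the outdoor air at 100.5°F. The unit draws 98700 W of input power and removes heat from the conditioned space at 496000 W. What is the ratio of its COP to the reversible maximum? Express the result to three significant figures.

0.281

COP_actual = Q̇_C/Ẇ = 496000/98700 = 5.025.
In absolute terms T_C = 294.75 K and T_H = 311.21 K, so ΔT = 16.46 K.
COP_Carnot = T_C/ΔT = 294.75/16.46 = 17.91.
η_II = COP_actual/COP_Carnot = 5.025/17.91 = 0.2806.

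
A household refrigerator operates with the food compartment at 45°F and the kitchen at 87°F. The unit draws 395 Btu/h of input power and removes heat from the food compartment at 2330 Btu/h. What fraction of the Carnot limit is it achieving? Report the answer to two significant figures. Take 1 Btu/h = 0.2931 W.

COP_actual = Q̇_C/Ẇ = 2330/395.0 = 5.899.
In absolute terms T_C = 280.37 K and T_H = 303.71 K, so ΔT = 23.33 K.
COP_Carnot = T_C/ΔT = 280.37/23.33 = 12.02.
η_II = COP_actual/COP_Carnot = 5.899/12.02 = 0.4909.

0.49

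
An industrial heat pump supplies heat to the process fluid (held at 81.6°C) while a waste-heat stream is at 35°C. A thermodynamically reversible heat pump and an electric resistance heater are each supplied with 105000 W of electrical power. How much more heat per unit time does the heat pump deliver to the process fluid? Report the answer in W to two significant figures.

In absolute terms T_C = 308.15 K and T_H = 354.75 K, so ΔT = 46.60 K.
COP_Carnot = T_H/ΔT = 354.75/46.60 = 7.613.
The heat pump delivers Q̇_H = COP × Ẇ = 799300 W; the resistance heater delivers Ẇ = 105000 W.
Extra = (COP − 1)·Ẇ = 694300 W.

690000 W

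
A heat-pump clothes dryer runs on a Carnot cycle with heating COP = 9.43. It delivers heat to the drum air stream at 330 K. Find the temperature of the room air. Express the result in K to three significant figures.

COP_HP = T_H/(T_H − T_C) gives T_H − T_C = T_H/COP.
With T_H = 330.00 K, T_C = 330.00 × (1 − 1/9.43) = 295.01 K.

295 K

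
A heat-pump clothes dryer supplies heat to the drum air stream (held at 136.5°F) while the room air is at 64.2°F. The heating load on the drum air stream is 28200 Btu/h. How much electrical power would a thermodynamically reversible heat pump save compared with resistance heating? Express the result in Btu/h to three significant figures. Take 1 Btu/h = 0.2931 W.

24800 Btu/h

In absolute terms T_C = 291.04 K and T_H = 331.21 K, so ΔT = 40.17 K.
COP_Carnot = T_H/ΔT = 331.21/40.17 = 8.246.
Resistance heating needs Ẇ_res = Q̇_H = 28200 Btu/h; the reversible heat pump needs only Ẇ_hp = Q̇_H/COP = 3420 Btu/h.
Saving = 28200 − 3420 = 24780 Btu/h.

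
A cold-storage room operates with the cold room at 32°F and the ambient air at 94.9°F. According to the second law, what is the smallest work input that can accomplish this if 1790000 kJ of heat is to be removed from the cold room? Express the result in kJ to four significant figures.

229000 kJ

In absolute terms T_C = 273.15 K and T_H = 308.09 K, so ΔT = 34.94 K.
The reversible limit is COP_R = T_C/ΔT = 7.817, so W_min = Q_C/COP = Q_C·ΔT/T_C.
W_min = 1790000 × 34.94/273.15 = 229000 kJ.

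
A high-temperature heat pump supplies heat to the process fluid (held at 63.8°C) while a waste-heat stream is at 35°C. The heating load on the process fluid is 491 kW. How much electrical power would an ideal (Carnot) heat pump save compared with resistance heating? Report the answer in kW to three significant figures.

In absolute terms T_C = 308.15 K and T_H = 336.95 K, so ΔT = 28.80 K.
COP_Carnot = T_H/ΔT = 336.95/28.80 = 11.70.
Resistance heating needs Ẇ_res = Q̇_H = 491.0 kW; the reversible heat pump needs only Ẇ_hp = Q̇_H/COP = 41.97 kW.
Saving = 491.0 − 41.97 = 449.0 kW.

449 kW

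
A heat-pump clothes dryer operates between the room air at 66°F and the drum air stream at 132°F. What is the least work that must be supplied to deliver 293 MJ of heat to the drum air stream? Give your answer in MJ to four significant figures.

32.68 MJ

In absolute terms T_C = 292.04 K and T_H = 328.71 K, so ΔT = 36.67 K.
The reversible limit is COP_HP = T_H/ΔT = 8.965, so W_min = Q_H/COP = Q_H·ΔT/T_H.
W_min = 293.0 × 36.67/328.71 = 32.68 MJ.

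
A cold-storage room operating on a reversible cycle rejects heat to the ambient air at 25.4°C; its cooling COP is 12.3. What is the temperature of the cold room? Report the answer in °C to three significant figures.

For a Carnot refrigerator COP_R = T_C/(T_H − T_C), so T_C = COP·T_H/(1 + COP).
With T_H = 298.55 K, T_C = 12.3 × 298.55/13.30 = 276.10 K.
Converting, 276.10 K = 2.95°C.

2.95 °C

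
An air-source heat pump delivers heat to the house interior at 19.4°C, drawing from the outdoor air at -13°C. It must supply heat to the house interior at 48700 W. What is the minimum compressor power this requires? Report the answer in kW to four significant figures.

5.394 kW

In absolute terms T_C = 260.15 K and T_H = 292.55 K, so ΔT = 32.40 K.
COP_Carnot = T_H/ΔT = 292.55/32.40 = 9.029.
Ẇ_min = Q̇/COP_Carnot = 48700/9.029 = 5394 W = 5.394 kW.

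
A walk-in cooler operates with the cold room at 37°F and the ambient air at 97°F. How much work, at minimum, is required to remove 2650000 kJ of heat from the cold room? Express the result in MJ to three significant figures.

In absolute terms T_C = 275.93 K and T_H = 309.26 K, so ΔT = 33.33 K.
The reversible limit is COP_R = T_C/ΔT = 8.278, so W_min = Q_C/COP = Q_C·ΔT/T_C.
W_min = 2650000 × 33.33/275.93 = 320100 kJ = 320.1 MJ.

320 MJ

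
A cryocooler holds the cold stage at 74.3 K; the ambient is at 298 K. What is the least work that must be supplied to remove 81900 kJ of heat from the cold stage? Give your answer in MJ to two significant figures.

The reservoir spacing is ΔT = 298 − 74.3 = 223.7 K.
The reversible limit is COP_R = T_C/ΔT = 0.3321, so W_min = Q_C/COP = Q_C·ΔT/T_C.
W_min = 81900 × 223.7/74.30 = 246600 kJ = 246.6 MJ.

250 MJ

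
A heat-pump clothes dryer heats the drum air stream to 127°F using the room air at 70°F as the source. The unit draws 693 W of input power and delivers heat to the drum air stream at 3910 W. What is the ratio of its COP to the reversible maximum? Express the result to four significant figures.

COP_actual = Q̇_H/Ẇ = 3910/693.0 = 5.642.
In absolute terms T_C = 294.26 K and T_H = 325.93 K, so ΔT = 31.67 K.
COP_Carnot = T_H/ΔT = 325.93/31.67 = 10.29.
η_II = COP_actual/COP_Carnot = 5.642/10.29 = 0.5482.

0.5482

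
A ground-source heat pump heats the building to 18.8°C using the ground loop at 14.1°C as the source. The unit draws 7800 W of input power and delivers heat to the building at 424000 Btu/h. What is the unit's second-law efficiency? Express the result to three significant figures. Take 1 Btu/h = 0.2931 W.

Converting, Q̇_H = 424000 Btu/h = 124300 W, so COP_actual = Q̇_H/Ẇ = 124300/7800 = 15.93.
In absolute terms T_C = 287.25 K and T_H = 291.95 K, so ΔT = 4.700 K.
COP_Carnot = T_H/ΔT = 291.95/4.700 = 62.12.
η_II = COP_actual/COP_Carnot = 15.93/62.12 = 0.2565.

0.256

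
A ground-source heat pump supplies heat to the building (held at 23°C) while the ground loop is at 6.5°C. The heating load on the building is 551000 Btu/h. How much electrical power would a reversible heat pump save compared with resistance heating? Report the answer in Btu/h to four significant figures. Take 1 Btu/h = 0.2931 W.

520300 Btu/h

In absolute terms T_C = 279.65 K and T_H = 296.15 K, so ΔT = 16.50 K.
COP_Carnot = T_H/ΔT = 296.15/16.50 = 17.95.
Resistance heating needs Ẇ_res = Q̇_H = 551000 Btu/h; the reversible heat pump needs only Ẇ_hp = Q̇_H/COP = 30700 Btu/h.
Saving = 551000 − 30700 = 520300 Btu/h.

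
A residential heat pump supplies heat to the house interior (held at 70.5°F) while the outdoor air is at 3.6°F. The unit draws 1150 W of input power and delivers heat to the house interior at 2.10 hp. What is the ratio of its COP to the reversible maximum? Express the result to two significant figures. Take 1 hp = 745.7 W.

Converting, Q̇_H = 2.100 hp = 1566 W, so COP_actual = Q̇_H/Ẇ = 1566/1150 = 1.362.
In absolute terms T_C = 257.37 K and T_H = 294.54 K, so ΔT = 37.17 K.
COP_Carnot = T_H/ΔT = 294.54/37.17 = 7.925.
η_II = COP_actual/COP_Carnot = 1.362/7.925 = 0.1718.

0.17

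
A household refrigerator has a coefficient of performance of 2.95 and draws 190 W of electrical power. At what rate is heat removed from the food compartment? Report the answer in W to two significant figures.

Q̇_C = COP × Ẇ = 2.95 × 190.0 = 560.5 W.

560 W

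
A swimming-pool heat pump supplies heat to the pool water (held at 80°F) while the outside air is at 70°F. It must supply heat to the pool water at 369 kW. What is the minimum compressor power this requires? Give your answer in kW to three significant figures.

6.84 kW

In absolute terms T_C = 294.26 K and T_H = 299.82 K, so ΔT = 5.556 K.
COP_Carnot = T_H/ΔT = 299.82/5.556 = 53.97.
Ẇ_min = Q̇/COP_Carnot = 369.0/53.97 = 6.838 kW.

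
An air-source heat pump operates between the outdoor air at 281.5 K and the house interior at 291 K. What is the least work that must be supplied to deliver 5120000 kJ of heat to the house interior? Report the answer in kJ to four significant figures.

The reservoir spacing is ΔT = 291 − 281.5 = 9.500 K.
The reversible limit is COP_HP = T_H/ΔT = 30.63, so W_min = Q_H/COP = Q_H·ΔT/T_H.
W_min = 5120000 × 9.500/291.00 = 167100 kJ.

167100 kJ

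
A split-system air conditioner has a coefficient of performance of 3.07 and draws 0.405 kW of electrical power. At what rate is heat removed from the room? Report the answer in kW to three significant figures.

1.24 kW

Q̇_C = COP × Ẇ = 3.07 × 0.4050 = 1.243 kW.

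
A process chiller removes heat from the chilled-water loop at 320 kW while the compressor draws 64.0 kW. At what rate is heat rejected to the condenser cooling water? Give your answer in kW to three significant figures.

384 kW

For a cyclic device the first law requires Q̇_H = Q̇_C + Ẇ.
Q̇_H = Q̇_C + Ẇ = 384.0 kW.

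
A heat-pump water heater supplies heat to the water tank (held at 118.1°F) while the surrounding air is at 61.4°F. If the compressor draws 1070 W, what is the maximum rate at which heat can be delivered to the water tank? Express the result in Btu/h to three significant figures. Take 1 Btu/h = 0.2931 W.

37200 Btu/h

In absolute terms T_C = 289.48 K and T_H = 320.98 K, so ΔT = 31.50 K.
COP_Carnot = T_H/ΔT = 320.98/31.50 = 10.19.
Q̇_max = COP_Carnot × Ẇ = 10.19 × 1070 W = 10900 W = 37200 Btu/h.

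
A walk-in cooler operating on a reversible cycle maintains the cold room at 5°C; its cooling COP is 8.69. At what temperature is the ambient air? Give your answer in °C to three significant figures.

COP_R = T_C/(T_H − T_C) gives T_H − T_C = T_C/COP.
With T_C = 278.15 K, T_H = 278.15 × (1 + 1/8.69) = 310.16 K.
Converting, 310.16 K = 37.01°C.

37.0 °C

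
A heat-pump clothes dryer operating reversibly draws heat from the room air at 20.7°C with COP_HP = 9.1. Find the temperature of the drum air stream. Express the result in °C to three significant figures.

57.0 °C

COP_HP = T_H/(T_H − T_C) rearranges to T_H = COP·T_C/(COP − 1).
With T_C = 293.85 K, T_H = 9.1 × 293.85/8.100 = 330.13 K.
Converting, 330.13 K = 56.98°C.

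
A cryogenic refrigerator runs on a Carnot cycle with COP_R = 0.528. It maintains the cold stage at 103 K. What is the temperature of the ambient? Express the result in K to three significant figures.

COP_R = T_C/(T_H − T_C) gives T_H − T_C = T_C/COP.
With T_C = 103.00 K, T_H = 103.00 × (1 + 1/0.528) = 298.08 K.

298 K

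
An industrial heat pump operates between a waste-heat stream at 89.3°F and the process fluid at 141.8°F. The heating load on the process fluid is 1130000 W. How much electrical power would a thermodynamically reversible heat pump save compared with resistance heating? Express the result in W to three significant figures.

1030000 W

In absolute terms T_C = 304.98 K and T_H = 334.15 K, so ΔT = 29.17 K.
COP_Carnot = T_H/ΔT = 334.15/29.17 = 11.46.
Resistance heating needs Ẇ_res = Q̇_H = 1130000 W; the reversible heat pump needs only Ẇ_hp = Q̇_H/COP = 98630 W.
Saving = 1130000 − 98630 = 1031000 W.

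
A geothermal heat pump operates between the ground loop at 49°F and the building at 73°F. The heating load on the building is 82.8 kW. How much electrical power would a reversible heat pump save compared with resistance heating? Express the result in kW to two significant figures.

79 kW

In absolute terms T_C = 282.59 K and T_H = 295.93 K, so ΔT = 13.33 K.
COP_Carnot = T_H/ΔT = 295.93/13.33 = 22.19.
Resistance heating needs Ẇ_res = Q̇_H = 82.80 kW; the reversible heat pump needs only Ẇ_hp = Q̇_H/COP = 3.731 kW.
Saving = 82.80 − 3.731 = 79.07 kW.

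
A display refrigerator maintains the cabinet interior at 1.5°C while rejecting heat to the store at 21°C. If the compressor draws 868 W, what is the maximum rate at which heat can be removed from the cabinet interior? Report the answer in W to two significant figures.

12000 W

In absolute terms T_C = 274.65 K and T_H = 294.15 K, so ΔT = 19.50 K.
COP_Carnot = T_C/ΔT = 274.65/19.50 = 14.08.
Q̇_max = COP_Carnot × Ẇ = 14.08 × 868.0 W = 12230 W.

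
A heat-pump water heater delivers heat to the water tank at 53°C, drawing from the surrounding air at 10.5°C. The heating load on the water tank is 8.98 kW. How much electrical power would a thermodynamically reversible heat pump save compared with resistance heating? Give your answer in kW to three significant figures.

In absolute terms T_C = 283.65 K and T_H = 326.15 K, so ΔT = 42.50 K.
COP_Carnot = T_H/ΔT = 326.15/42.50 = 7.674.
Resistance heating needs Ẇ_res = Q̇_H = 8.980 kW; the reversible heat pump needs only Ẇ_hp = Q̇_H/COP = 1.170 kW.
Saving = 8.980 − 1.170 = 7.810 kW.

7.81 kW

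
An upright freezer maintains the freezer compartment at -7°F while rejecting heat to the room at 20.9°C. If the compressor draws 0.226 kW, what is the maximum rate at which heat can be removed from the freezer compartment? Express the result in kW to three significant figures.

1.34 kW

In absolute terms T_C = 251.48 K and T_H = 294.05 K, so ΔT = 42.57 K.
COP_Carnot = T_C/ΔT = 251.48/42.57 = 5.908.
Q̇_max = COP_Carnot × Ẇ = 5.908 × 0.2260 kW = 1.335 kW.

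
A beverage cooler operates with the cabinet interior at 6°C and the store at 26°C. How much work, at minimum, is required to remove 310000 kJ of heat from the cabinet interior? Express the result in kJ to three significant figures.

22200 kJ

In absolute terms T_C = 279.15 K and T_H = 299.15 K, so ΔT = 20.00 K.
The reversible limit is COP_R = T_C/ΔT = 13.96, so W_min = Q_C/COP = Q_C·ΔT/T_C.
W_min = 310000 × 20.00/279.15 = 22210 kJ.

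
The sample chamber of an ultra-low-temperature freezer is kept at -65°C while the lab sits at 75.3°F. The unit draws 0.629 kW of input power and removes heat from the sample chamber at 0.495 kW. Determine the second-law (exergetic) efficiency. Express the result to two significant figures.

0.34

COP_actual = Q̇_C/Ẇ = 0.4950/0.6290 = 0.7870.
In absolute terms T_C = 208.15 K and T_H = 297.21 K, so ΔT = 89.06 K.
COP_Carnot = T_C/ΔT = 208.15/89.06 = 2.337.
η_II = COP_actual/COP_Carnot = 0.7870/2.337 = 0.3367.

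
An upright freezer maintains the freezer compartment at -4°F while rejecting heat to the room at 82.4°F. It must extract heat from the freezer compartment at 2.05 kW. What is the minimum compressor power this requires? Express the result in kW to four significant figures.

0.3887 kW

In absolute terms T_C = 253.15 K and T_H = 301.15 K, so ΔT = 48.00 K.
COP_Carnot = T_C/ΔT = 253.15/48.00 = 5.274.
Ẇ_min = Q̇/COP_Carnot = 2.050/5.274 = 0.3887 kW.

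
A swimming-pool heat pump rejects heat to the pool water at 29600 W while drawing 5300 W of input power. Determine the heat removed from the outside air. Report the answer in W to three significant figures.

For a cyclic device the first law requires Q̇_H = Q̇_C + Ẇ.
Q̇_C = Q̇_H − Ẇ = 24300 W.

24300 W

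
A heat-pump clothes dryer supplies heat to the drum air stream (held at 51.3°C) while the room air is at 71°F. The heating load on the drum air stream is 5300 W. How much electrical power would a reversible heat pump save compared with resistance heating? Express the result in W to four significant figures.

4816 W

In absolute terms T_C = 294.82 K and T_H = 324.45 K, so ΔT = 29.63 K.
COP_Carnot = T_H/ΔT = 324.45/29.63 = 10.95.
Resistance heating needs Ẇ_res = Q̇_H = 5300 W; the reversible heat pump needs only Ẇ_hp = Q̇_H/COP = 484.1 W.
Saving = 5300 − 484.1 = 4816 W.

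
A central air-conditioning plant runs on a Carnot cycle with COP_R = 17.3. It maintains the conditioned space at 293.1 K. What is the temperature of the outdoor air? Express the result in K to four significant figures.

310.0 K

COP_R = T_C/(T_H − T_C) gives T_H − T_C = T_C/COP.
With T_C = 293.10 K, T_H = 293.10 × (1 + 1/17.3) = 310.04 K.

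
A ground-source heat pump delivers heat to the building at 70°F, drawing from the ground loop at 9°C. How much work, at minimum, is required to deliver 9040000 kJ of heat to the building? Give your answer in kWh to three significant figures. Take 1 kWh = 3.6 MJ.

103 kWh

In absolute terms T_C = 282.15 K and T_H = 294.26 K, so ΔT = 12.11 K.
The reversible limit is COP_HP = T_H/ΔT = 24.30, so W_min = Q_H/COP = Q_H·ΔT/T_H.
W_min = 9040000 × 12.11/294.26 = 372100 kJ = 103.4 kWh.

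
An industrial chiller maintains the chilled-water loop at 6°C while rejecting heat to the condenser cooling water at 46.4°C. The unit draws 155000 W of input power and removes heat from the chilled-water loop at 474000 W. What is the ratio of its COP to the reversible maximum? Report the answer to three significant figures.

COP_actual = Q̇_C/Ẇ = 474000/155000 = 3.058.
In absolute terms T_C = 279.15 K and T_H = 319.55 K, so ΔT = 40.40 K.
COP_Carnot = T_C/ΔT = 279.15/40.40 = 6.910.
η_II = COP_actual/COP_Carnot = 3.058/6.910 = 0.4426.

0.443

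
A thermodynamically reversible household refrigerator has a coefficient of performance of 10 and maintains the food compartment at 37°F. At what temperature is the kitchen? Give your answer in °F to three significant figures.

COP_R = T_C/(T_H − T_C) gives T_H − T_C = T_C/COP.
With T_C = 275.93 K, T_H = 275.93 × (1 + 1/10) = 303.52 K.
Converting, 303.52 K = 86.67°F.

86.7 °F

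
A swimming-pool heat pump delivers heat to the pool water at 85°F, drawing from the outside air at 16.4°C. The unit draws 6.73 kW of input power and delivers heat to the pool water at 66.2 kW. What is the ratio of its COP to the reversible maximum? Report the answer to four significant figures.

0.4240

COP_actual = Q̇_H/Ẇ = 66.20/6.730 = 9.837.
In absolute terms T_C = 289.55 K and T_H = 302.59 K, so ΔT = 13.04 K.
COP_Carnot = T_H/ΔT = 302.59/13.04 = 23.20.
η_II = COP_actual/COP_Carnot = 9.837/23.20 = 0.4240.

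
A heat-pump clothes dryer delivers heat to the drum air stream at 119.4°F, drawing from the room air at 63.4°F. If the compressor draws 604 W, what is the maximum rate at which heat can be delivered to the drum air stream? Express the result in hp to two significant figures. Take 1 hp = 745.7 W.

8.4 hp

In absolute terms T_C = 290.59 K and T_H = 321.71 K, so ΔT = 31.11 K.
COP_Carnot = T_H/ΔT = 321.71/31.11 = 10.34.
Q̇_max = COP_Carnot × Ẇ = 10.34 × 604.0 W = 6246 W = 8.376 hp.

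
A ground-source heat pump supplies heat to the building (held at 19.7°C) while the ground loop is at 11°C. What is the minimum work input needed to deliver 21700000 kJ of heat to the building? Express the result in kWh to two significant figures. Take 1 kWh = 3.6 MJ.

In absolute terms T_C = 284.15 K and T_H = 292.85 K, so ΔT = 8.700 K.
The reversible limit is COP_HP = T_H/ΔT = 33.66, so W_min = Q_H/COP = Q_H·ΔT/T_H.
W_min = 21700000 × 8.700/292.85 = 644700 kJ = 179.1 kWh.

180 kWh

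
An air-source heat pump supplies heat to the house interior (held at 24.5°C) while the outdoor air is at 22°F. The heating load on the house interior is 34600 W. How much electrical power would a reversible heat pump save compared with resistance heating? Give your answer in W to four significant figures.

In absolute terms T_C = 267.59 K and T_H = 297.65 K, so ΔT = 30.06 K.
COP_Carnot = T_H/ΔT = 297.65/30.06 = 9.903.
Resistance heating needs Ẇ_res = Q̇_H = 34600 W; the reversible heat pump needs only Ẇ_hp = Q̇_H/COP = 3494 W.
Saving = 34600 − 3494 = 31110 W.

31110 W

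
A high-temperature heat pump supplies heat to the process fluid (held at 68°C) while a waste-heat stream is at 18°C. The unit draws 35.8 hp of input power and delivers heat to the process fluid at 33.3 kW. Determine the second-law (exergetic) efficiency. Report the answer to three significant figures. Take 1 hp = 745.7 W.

0.183

Converting, Q̇_H = 33.30 kW = 44.66 hp, so COP_actual = Q̇_H/Ẇ = 44.66/35.80 = 1.247.
In absolute terms T_C = 291.15 K and T_H = 341.15 K, so ΔT = 50.00 K.
COP_Carnot = T_H/ΔT = 341.15/50.00 = 6.823.
η_II = COP_actual/COP_Carnot = 1.247/6.823 = 0.1828.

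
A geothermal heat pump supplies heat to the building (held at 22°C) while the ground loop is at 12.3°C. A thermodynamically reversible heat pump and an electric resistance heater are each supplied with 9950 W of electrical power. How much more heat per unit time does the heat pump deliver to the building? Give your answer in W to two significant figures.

In absolute terms T_C = 285.45 K and T_H = 295.15 K, so ΔT = 9.700 K.
COP_Carnot = T_H/ΔT = 295.15/9.700 = 30.43.
The heat pump delivers Q̇_H = COP × Ẇ = 302800 W; the resistance heater delivers Ẇ = 9950 W.
Extra = (COP − 1)·Ẇ = 292800 W.

290000 W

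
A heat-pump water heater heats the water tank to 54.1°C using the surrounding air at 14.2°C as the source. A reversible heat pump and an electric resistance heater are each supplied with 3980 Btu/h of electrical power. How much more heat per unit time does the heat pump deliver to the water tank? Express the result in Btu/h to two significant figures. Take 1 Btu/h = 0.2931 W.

29000 Btu/h

In absolute terms T_C = 287.35 K and T_H = 327.25 K, so ΔT = 39.90 K.
COP_Carnot = T_H/ΔT = 327.25/39.90 = 8.202.
The heat pump delivers Q̇_H = COP × Ẇ = 32640 Btu/h; the resistance heater delivers Ẇ = 3980 Btu/h.
Extra = (COP − 1)·Ẇ = 28660 Btu/h.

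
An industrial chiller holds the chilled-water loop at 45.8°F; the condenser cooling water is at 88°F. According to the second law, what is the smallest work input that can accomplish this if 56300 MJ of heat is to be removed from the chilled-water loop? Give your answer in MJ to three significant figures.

In absolute terms T_C = 280.82 K and T_H = 304.26 K, so ΔT = 23.44 K.
The reversible limit is COP_R = T_C/ΔT = 11.98, so W_min = Q_C/COP = Q_C·ΔT/T_C.
W_min = 56300 × 23.44/280.82 = 4700 MJ.

4700 MJ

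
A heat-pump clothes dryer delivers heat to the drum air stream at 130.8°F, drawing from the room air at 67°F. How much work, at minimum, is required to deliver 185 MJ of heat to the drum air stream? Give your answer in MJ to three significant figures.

In absolute terms T_C = 292.59 K and T_H = 328.04 K, so ΔT = 35.44 K.
The reversible limit is COP_HP = T_H/ΔT = 9.255, so W_min = Q_H/COP = Q_H·ΔT/T_H.
W_min = 185.0 × 35.44/328.04 = 19.99 MJ.

20.0 MJ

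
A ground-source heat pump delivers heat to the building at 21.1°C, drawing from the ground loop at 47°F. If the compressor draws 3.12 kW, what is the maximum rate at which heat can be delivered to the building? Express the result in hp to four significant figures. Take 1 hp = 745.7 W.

In absolute terms T_C = 281.48 K and T_H = 294.25 K, so ΔT = 12.77 K.
COP_Carnot = T_H/ΔT = 294.25/12.77 = 23.05.
Q̇_max = COP_Carnot × Ẇ = 23.05 × 3.120 kW = 71.91 kW = 96.43 hp.

96.43 hp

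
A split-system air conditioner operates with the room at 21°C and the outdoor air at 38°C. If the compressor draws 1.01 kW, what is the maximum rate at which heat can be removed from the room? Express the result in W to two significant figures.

In absolute terms T_C = 294.15 K and T_H = 311.15 K, so ΔT = 17.00 K.
COP_Carnot = T_C/ΔT = 294.15/17.00 = 17.30.
Q̇_max = COP_Carnot × Ẇ = 17.30 × 1.010 kW = 17.48 kW = 17480 W.

17000 W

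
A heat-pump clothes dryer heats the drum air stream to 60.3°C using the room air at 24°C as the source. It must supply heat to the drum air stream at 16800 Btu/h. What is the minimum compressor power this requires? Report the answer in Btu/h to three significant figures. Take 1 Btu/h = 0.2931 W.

1830 Btu/h

In absolute terms T_C = 297.15 K and T_H = 333.45 K, so ΔT = 36.30 K.
COP_Carnot = T_H/ΔT = 333.45/36.30 = 9.186.
Ẇ_min = Q̇/COP_Carnot = 16800/9.186 = 1829 Btu/h.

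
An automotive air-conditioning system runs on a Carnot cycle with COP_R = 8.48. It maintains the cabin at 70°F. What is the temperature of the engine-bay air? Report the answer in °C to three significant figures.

COP_R = T_C/(T_H − T_C) gives T_H − T_C = T_C/COP.
With T_C = 294.26 K, T_H = 294.26 × (1 + 1/8.48) = 328.96 K.
Converting, 328.96 K = 55.81°C.

55.8 °C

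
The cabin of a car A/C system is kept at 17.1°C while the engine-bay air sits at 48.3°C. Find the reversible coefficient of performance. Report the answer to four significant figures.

9.303

In absolute terms T_C = 290.25 K and T_H = 321.45 K, so ΔT = 31.20 K.
For a reversible cycle, COP_Carnot = T_C/ΔT = 290.25/31.20 = 9.303.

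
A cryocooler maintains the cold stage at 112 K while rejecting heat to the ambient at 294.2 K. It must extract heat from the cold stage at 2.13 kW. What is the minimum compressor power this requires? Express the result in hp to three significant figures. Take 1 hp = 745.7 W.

The reservoir spacing is ΔT = 294.2 − 112 = 182.2 K.
COP_Carnot = T_C/ΔT = 112.00/182.2 = 0.6147.
Ẇ_min = Q̇/COP_Carnot = 2.130/0.6147 = 3.465 kW = 4.647 hp.

4.65 hp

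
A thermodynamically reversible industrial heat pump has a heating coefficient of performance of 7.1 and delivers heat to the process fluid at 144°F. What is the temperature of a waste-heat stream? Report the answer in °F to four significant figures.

58.98 °F

COP_HP = T_H/(T_H − T_C) gives T_H − T_C = T_H/COP.
With T_H = 335.37 K, T_C = 335.37 × (1 − 1/7.1) = 288.14 K.
Converting, 288.14 K = 58.98°F.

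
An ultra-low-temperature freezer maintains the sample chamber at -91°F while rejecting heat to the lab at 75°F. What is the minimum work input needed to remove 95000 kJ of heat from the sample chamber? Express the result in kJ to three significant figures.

In absolute terms T_C = 204.82 K and T_H = 297.04 K, so ΔT = 92.22 K.
The reversible limit is COP_R = T_C/ΔT = 2.221, so W_min = Q_C/COP = Q_C·ΔT/T_C.
W_min = 95000 × 92.22/204.82 = 42780 kJ.

42800 kJ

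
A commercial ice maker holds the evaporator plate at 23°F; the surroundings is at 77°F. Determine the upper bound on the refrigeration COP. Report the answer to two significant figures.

8.9

In absolute terms T_C = 268.15 K and T_H = 298.15 K, so ΔT = 30.00 K.
For a reversible cycle, COP_Carnot = T_C/ΔT = 268.15/30.00 = 8.938.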